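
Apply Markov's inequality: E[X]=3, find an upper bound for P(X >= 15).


Markov: P(X >= a) <= E[X]/a
P(X >= 15) <= 3/15 = 1/5

1/5


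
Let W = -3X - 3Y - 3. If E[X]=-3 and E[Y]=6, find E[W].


E[-3X - 3Y - 3] = -3*E[X] - 3*E[Y] - 3
= (-3)*(-3) + (-3)*(6) + (-3)
= 9 - 18 - 3 = -12

-12


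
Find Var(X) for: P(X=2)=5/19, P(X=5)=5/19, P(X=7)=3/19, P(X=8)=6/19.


E[X] = 104/19, E[X^2] = 676/19
Var(X) = E[X^2] - (E[X])^2 = 676/19 - (104/19)^2 = 2028/361

2028/361


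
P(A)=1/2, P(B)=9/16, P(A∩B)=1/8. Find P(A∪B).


P(A∪B) = P(A) + P(B) - P(A∩B)
= 1/2 + 9/16 - 1/8 = 15/16

15/16


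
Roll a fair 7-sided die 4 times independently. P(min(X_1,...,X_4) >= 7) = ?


P(min >= 7) = P(all X_i >= 7) = (P(X_1 >= 7))^4
= (1/7)^4 = 1/2401

1/2401


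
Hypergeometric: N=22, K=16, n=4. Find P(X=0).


P(X=0) = C(16,0)*C(6,4) / C(22,4)
= 1*15 / 7315
= 15/7315 = 3/1463

3/1463


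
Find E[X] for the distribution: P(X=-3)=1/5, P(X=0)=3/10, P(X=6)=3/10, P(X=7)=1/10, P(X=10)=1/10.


E[X] = sum(x * P(x))
= -3*1/5 + 0*3/10 + 6*3/10 + 7*1/10 + 10*1/10
= 29/10

29/10


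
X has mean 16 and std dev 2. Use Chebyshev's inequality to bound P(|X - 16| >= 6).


k = 6/2 = 3
Chebyshev: P(|X-mu| >= k*sigma) <= 1/k^2 = 1/3^2 = 1/9

1/9


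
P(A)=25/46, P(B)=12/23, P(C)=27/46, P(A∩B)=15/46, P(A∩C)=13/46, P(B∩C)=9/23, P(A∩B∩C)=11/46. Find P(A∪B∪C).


P(A∪B∪C) = P(A)+P(B)+P(C) - P(AB)-P(AC)-P(BC) + P(ABC)
= 25/46+12/23+27/46 - 15/46-13/46-9/23 + 11/46
= 41/46

41/46


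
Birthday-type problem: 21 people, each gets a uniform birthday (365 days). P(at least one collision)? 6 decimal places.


P(all different) = prod((365-i)/365 for i=0..20) = 0.556312
P(at least one match) = 1 - 0.556312 = 0.443688

0.443688


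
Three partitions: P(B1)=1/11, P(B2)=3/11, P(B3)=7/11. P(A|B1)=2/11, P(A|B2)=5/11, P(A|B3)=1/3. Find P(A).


P(A) = P(A|B1)P(B1) + P(A|B2)P(B2) + P(A|B3)P(B3)
= 2/11*1/11 + 5/11*3/11 + 1/3*7/11
= 2/121 + 15/121 + 7/33 = 128/363

128/363


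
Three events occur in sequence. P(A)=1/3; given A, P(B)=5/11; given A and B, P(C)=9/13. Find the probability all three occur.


P(A∩B∩C) = P(A) * P(B|A) * P(C|A∩B)
= 1/3 * 5/11 * 9/13
= 5/33 * 9/13 = 15/143

15/143


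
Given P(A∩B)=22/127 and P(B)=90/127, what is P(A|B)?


P(A|B) = P(A∩B)/P(B) = (22/127)/(90/127) = 22/90 = 11/45

11/45


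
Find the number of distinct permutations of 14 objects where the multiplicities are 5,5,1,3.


14! = 87178291200
Denominator: 5!=120 * 5!=120 * 1!=1 * 3!=6
Coefficient = 87178291200 / 86400 = 1009008

1009008


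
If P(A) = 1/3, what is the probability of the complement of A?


P(A') = 1 - P(A) = 1 - 1/3 = 2/3

2/3


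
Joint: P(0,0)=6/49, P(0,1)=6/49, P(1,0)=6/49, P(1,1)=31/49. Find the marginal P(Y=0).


P(Y=0) = P(0,0)+P(1,0) = 6/49 + 6/49 = 12/49

12/49


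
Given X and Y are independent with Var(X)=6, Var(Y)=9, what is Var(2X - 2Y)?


Independence => Cov(X,Y)=0
Var(2X - 2Y) = 2^2*Var(X) + (-2)^2*Var(Y)
= 4*6 + 4*9 = 60

60


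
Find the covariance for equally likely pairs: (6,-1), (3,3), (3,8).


E[X]=4, E[Y]=10/3, E[XY]=9
Cov(X,Y) = E[XY] - E[X]E[Y] = 9 - 4*10/3 = -13/3

-13/3


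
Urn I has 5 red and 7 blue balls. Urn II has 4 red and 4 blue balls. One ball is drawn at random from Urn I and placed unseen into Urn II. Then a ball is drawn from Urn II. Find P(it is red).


P(transfer red) = 5/12; P(transfer blue) = 7/12
If red transferred: Urn II has 5 red of 9, so P(red|red moved) = 5/9
If blue transferred: Urn II has 4 red of 9, so P(red|blue moved) = 4/9
By total probability: P(red) = 5/12*5/9 + 7/12*4/9 = 53/108

53/108


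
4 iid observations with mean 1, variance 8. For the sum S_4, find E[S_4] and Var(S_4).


E[S_n] = n*mu = 4*1 = 4
Var(S_n) = n*sigma^2 = 4*8 = 32

E[S_4]=4, Var(S_4)=32


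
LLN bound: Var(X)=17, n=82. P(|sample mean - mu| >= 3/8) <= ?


Var(Xbar) = Var(X)/n = 17/82
Chebyshev: P(|Xbar-mu| >= 3/8) <= Var(Xbar)/(3/8)^2 = (17/82)/(9/64) = 544/369
Bound exceeds 1, so trivial bound: 1

1


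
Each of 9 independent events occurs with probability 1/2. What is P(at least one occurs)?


P(at least one) = 1 - P(none)
P(none) = (1 - 1/2)^9 = (1/2)^9 = 1/512
P(at least one) = 1 - 1/512 = 511/512

511/512


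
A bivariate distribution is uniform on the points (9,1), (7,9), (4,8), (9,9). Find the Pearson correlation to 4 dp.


Cov(X,Y) = -2.6875, Var(X) = 4.1875, Var(Y) = 11.1875
rho = Cov/(sqrt(VarX)*sqrt(VarY)) = -0.3926

-0.3926


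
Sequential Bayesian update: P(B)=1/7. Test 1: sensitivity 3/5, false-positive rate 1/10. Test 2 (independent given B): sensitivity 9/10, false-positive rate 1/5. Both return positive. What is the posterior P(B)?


After test 1: P(+) = 3/5*1/7 + 1/10*6/7 = 6/35
P(B|+) = (3/35)/(6/35) = 1/2
After test 2 (use post1 as new prior): P(+) = 9/10*1/2 + 1/5*1/2 = 11/20
P(B|+,+) = (9/20)/(11/20) = 9/11

9/11


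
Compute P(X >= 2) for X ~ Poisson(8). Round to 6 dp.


P(X>=2) = 1 - P(X<=1) = 1 - (e^(-8)*8^0/0! + e^(-8)*8^1/1!)
≈ 1 - (0.0003354626 + 0.0026837010)
= 1 - 0.0030191636 = 0.9969808364
≈ 0.996981

0.996981


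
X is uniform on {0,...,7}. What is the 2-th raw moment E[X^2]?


E[X^2] = (1/8) * sum(x^2 for x=0..7)
= 140/8 = 35/2

35/2


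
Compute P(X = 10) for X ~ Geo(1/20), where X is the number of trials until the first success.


P(X=10) = (1-p)^9 * p = (19/20)^9 * 1/20
= 322687697779/512000000000 * 1/20 = 322687697779/10240000000000

322687697779/10240000000000


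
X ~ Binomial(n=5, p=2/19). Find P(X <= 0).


P(X<=0) = P(X=0)
= 1419857/2476099
= 1419857/2476099

1419857/2476099


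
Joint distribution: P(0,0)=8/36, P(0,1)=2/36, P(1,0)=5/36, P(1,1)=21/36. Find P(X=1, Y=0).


Read from table: P(X=1, Y=0) = 5/36

5/36


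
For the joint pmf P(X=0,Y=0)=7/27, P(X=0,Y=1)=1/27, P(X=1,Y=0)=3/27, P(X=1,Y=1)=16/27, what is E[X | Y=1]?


P(Y=1) = 17/27
E[X|Y=1] = (0*1 + 1*16)/17 = 16/17

16/17


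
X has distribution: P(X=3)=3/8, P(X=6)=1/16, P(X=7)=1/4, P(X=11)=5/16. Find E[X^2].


E[X^2] = sum(g(x)*P(x))
= 9*3/8 + 36*1/16 + 49*1/4 + 121*5/16
= 891/16

891/16


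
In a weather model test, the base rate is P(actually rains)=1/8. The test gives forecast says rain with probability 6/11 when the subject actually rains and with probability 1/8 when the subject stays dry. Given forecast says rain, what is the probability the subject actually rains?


P(A) = P(A|B)P(B) + P(A|B')P(B') = 6/11*1/8 + 1/8*7/8 = 125/704
P(B|A) = P(A|B)P(B)/P(A) = (3/44)/(125/704) = 48/125

48/125


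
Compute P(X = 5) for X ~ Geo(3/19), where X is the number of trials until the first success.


P(X=5) = (1-p)^4 * p = (16/19)^4 * 3/19
= 65536/130321 * 3/19 = 196608/2476099

196608/2476099


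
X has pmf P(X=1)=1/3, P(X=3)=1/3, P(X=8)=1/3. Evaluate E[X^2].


E[X^2] = sum(x^2 * P(x))
= 1*1/3 + 9*1/3 + 64*1/3
= 74/3

74/3


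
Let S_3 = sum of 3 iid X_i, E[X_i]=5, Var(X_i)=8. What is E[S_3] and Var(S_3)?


E[S_n] = n*mu = 3*5 = 15
Var(S_n) = n*sigma^2 = 3*8 = 24

E[S_3]=15, Var(S_3)=24


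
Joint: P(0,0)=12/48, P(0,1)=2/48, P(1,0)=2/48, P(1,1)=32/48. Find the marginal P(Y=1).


P(Y=1) = P(0,1)+P(1,1) = 2/48 + 32/48 = 34/48 = 17/24

17/24


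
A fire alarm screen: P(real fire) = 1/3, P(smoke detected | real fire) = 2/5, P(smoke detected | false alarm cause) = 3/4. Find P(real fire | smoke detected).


P(A) = P(A|B)P(B) + P(A|B')P(B') = 2/5*1/3 + 3/4*2/3 = 19/30
P(B|A) = P(A|B)P(B)/P(A) = (2/15)/(19/30) = 4/19

4/19


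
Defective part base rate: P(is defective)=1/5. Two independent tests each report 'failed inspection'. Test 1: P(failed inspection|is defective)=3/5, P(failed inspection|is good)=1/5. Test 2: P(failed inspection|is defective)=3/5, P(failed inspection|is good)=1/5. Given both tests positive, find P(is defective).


After test 1: P(+) = 3/5*1/5 + 1/5*4/5 = 7/25
P(B|+) = (3/25)/(7/25) = 3/7
After test 2 (use post1 as new prior): P(+) = 3/5*3/7 + 1/5*4/7 = 13/35
P(B|+,+) = (9/35)/(13/35) = 9/13

9/13


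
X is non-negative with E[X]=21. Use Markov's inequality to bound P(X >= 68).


Markov: P(X >= a) <= E[X]/a
P(X >= 68) <= 21/68

21/68


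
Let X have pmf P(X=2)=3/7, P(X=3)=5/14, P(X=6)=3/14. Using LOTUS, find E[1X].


E[1X] = sum(g(x)*P(x))
= 2*3/7 + 3*5/14 + 6*3/14
= 45/14

45/14


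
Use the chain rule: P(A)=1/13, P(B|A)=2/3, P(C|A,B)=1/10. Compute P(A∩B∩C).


P(A∩B∩C) = P(A) * P(B|A) * P(C|A∩B)
= 1/13 * 2/3 * 1/10
= 2/39 * 1/10 = 1/195

1/195


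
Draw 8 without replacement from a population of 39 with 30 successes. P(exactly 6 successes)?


P(X=6) = C(30,6)*C(9,2) / C(39,8)
= 593775*36 / 61523748
= 21375900/61523748 = 45675/131461

45675/131461


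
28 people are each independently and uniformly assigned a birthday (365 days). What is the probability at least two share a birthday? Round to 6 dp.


P(all different) = prod((365-i)/365 for i=0..27) = 0.345539
P(at least one match) = 1 - 0.345539 = 0.654461

0.654461


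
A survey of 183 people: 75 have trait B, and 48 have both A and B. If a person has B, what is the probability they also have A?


P(A|B) = P(A∩B)/P(B) = (48/183)/(75/183) = 48/75 = 16/25

16/25


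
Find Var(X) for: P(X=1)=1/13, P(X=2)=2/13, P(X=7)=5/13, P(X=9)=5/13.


E[X] = 85/13, E[X^2] = 659/13
Var(X) = E[X^2] - (E[X])^2 = 659/13 - (85/13)^2 = 1342/169

1342/169


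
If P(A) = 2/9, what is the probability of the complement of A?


P(A') = 1 - P(A) = 1 - 2/9 = 7/9

7/9


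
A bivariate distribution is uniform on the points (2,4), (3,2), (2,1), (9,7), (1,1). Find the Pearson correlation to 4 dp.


Cov(X,Y) = 5.8000, Var(X) = 8.2400, Var(Y) = 5.2000
rho = Cov/(sqrt(VarX)*sqrt(VarY)) = 0.8861

0.8861


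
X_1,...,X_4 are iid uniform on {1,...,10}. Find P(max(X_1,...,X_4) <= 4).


P(max <= 4) = P(all X_i <= 4) = (P(X_1 <= 4))^4
= (4/10)^4 = (2/5)^4 = 16/625

16/625


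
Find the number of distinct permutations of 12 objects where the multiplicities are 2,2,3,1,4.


12! = 479001600
Denominator: 2!=2 * 2!=2 * 3!=6 * 1!=1 * 4!=24
Coefficient = 479001600 / 576 = 831600

831600


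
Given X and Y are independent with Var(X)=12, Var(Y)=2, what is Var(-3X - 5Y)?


Independence => Cov(X,Y)=0
Var(-3X - 5Y) = (-3)^2*Var(X) + (-5)^2*Var(Y)
= 9*12 + 25*2 = 158

158


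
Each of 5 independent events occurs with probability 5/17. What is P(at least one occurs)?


P(at least one) = 1 - P(none)
P(none) = (1 - 5/17)^5 = (12/17)^5 = 248832/1419857
P(at least one) = 1 - 248832/1419857 = 1171025/1419857

1171025/1419857


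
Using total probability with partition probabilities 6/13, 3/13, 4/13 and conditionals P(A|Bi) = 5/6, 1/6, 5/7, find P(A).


P(A) = P(A|B1)P(B1) + P(A|B2)P(B2) + P(A|B3)P(B3)
= 5/6*6/13 + 1/6*3/13 + 5/7*4/13
= 5/13 + 1/26 + 20/91 = 9/14

9/14


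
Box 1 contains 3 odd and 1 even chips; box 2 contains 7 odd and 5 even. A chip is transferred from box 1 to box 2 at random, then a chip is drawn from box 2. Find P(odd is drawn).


P(transfer odd) = 3/4; P(transfer even) = 1/4
If odd transferred: Urn II has 8 odd of 13, so P(odd|odd moved) = 8/13
If even transferred: Urn II has 7 odd of 13, so P(odd|even moved) = 7/13
By total probability: P(odd) = 3/4*8/13 + 1/4*7/13 = 31/52

31/52


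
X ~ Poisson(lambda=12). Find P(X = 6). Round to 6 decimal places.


P(X=6) = e^(-12) * 12^6 / 6!
≈ 0.000006144212353 * 2985984 / 720
≈ 0.025481

0.025481


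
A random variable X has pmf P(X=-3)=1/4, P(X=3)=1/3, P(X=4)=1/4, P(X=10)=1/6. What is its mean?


E[X] = sum(x * P(x))
= -3*1/4 + 3*1/3 + 4*1/4 + 10*1/6
= 35/12

35/12


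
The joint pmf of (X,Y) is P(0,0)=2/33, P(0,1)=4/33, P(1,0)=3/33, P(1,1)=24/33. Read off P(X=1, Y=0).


Read from table: P(X=1, Y=0) = 3/33 = 1/11

1/11


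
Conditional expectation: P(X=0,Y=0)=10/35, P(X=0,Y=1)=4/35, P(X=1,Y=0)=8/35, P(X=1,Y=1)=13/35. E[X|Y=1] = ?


P(Y=1) = 17/35
E[X|Y=1] = (0*4 + 1*13)/17 = 13/17

13/17


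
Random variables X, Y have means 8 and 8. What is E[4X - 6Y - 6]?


E[4X - 6Y - 6] = 4*E[X] - 6*E[Y] - 6
= (4)*(8) + (-6)*(8) + (-6)
= 32 - 48 - 6 = -22

-22


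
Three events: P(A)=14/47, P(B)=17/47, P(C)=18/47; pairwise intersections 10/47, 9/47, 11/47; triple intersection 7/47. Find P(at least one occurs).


P(A∪B∪C) = P(A)+P(B)+P(C) - P(AB)-P(AC)-P(BC) + P(ABC)
= 14/47+17/47+18/47 - 10/47-9/47-11/47 + 7/47
= 26/47

26/47


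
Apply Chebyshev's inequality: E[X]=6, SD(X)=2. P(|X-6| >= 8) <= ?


k = 8/2 = 4
Chebyshev: P(|X-mu| >= k*sigma) <= 1/k^2 = 1/4^2 = 1/16

1/16


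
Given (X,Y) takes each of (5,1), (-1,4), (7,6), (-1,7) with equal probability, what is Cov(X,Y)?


E[X]=5/2, E[Y]=9/2, E[XY]=9
Cov(X,Y) = E[XY] - E[X]E[Y] = 9 - 5/2*9/2 = -9/4

-9/4


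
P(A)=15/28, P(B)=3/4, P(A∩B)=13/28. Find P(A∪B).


P(A∪B) = P(A) + P(B) - P(A∩B)
= 15/28 + 3/4 - 13/28 = 23/28

23/28


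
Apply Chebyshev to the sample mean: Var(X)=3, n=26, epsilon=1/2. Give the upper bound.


Var(Xbar) = Var(X)/n = 3/26
Chebyshev: P(|Xbar-mu| >= 1/2) <= Var(Xbar)/(1/2)^2 = (3/26)/(1/4) = 6/13

6/13


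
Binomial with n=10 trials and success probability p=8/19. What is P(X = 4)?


P(X=4) = C(10,4) * p^4 * (1-p)^6
= 210 * 4096/130321 * 1771561/47045881
= 1523825909760/6131066257801

1523825909760/6131066257801


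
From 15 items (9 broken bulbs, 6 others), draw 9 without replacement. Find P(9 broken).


P(X=9) = C(9,9)*C(6,0) / C(15,9)
= 1*1 / 5005
= 1/5005

1/5005


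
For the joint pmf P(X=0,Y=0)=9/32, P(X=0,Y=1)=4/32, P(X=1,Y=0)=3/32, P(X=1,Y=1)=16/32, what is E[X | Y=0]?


P(Y=0) = 12/32
E[X|Y=0] = (0*9 + 1*3)/12 = 3/12 = 1/4

1/4


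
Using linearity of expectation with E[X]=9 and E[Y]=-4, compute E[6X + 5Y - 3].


E[6X + 5Y - 3] = 6*E[X] + 5*E[Y] - 3
= (6)*(9) + (5)*(-4) + (-3)
= 54 - 20 - 3 = 31

31


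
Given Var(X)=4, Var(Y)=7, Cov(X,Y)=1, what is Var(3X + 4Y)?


Var(3X + 4Y) = 3^2*Var(X) + 4^2*Var(Y) + 2*3*4*Cov(X,Y)
= 9*4 + 16*7 + 24*1
= 36 + 112 + 24 = 172

172


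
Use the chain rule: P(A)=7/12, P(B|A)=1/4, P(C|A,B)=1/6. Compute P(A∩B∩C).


P(A∩B∩C) = P(A) * P(B|A) * P(C|A∩B)
= 7/12 * 1/4 * 1/6
= 7/48 * 1/6 = 7/288

7/288


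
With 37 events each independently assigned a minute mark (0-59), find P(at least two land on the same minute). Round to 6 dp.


P(all different) = prod((60-i)/60 for i=0..36) = 0.000001
P(at least one match) = 1 - 0.000001 = 0.999999

0.999999


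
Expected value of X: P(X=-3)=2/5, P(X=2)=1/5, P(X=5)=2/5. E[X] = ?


E[X] = sum(x * P(x))
= -3*2/5 + 2*1/5 + 5*2/5
= 6/5

6/5


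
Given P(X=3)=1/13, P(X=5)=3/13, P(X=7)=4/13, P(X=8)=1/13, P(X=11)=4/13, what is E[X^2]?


E[X^2] = sum(g(x)*P(x))
= 9*1/13 + 25*3/13 + 49*4/13 + 64*1/13 + 121*4/13
= 828/13

828/13


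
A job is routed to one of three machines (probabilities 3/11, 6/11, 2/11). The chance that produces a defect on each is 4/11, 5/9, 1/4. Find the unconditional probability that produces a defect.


P(A) = P(A|B1)P(B1) + P(A|B2)P(B2) + P(A|B3)P(B3)
= 4/11*3/11 + 5/9*6/11 + 1/4*2/11
= 12/121 + 10/33 + 1/22 = 325/726

325/726


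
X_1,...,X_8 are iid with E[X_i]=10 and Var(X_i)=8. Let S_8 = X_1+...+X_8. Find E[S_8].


E[S_n] = n*E[X_1] = 8*10 = 80

80


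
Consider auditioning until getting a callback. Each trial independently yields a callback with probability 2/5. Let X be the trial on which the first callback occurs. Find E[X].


For geometric (trials until first success), E[X] = 1/p = 1/(2/5) = 5/2

5/2


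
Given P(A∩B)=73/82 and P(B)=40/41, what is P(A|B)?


P(A|B) = P(A∩B)/P(B) = (73/82)/(80/82) = 73/80

73/80


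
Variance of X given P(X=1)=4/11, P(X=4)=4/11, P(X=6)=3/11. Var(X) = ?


E[X] = 38/11, E[X^2] = 16
Var(X) = E[X^2] - (E[X])^2 = 16 - (38/11)^2 = 492/121

492/121


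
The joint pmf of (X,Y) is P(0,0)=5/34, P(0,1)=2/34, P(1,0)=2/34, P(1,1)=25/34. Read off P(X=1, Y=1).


Read from table: P(X=1, Y=1) = 25/34

25/34


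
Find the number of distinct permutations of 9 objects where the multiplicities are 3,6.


9! = 362880
Denominator: 3!=6 * 6!=720
Coefficient = 362880 / 4320 = 84

84


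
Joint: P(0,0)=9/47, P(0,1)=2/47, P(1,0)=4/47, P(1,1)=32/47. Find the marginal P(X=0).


P(X=0) = P(0,0)+P(0,1) = 9/47 + 2/47 = 11/47

11/47


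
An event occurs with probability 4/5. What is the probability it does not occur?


P(A') = 1 - P(A) = 1 - 4/5 = 1/5

1/5


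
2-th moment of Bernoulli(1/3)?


For Bernoulli: X in {0,1}
E[X^2] = 0^2*(1-1/3) + 1^2*1/3 = 1/3

1/3


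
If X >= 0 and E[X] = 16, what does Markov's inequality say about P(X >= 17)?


Markov: P(X >= a) <= E[X]/a
P(X >= 17) <= 16/17

16/17


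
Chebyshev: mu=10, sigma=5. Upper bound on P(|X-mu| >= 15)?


k = 15/5 = 3
Chebyshev: P(|X-mu| >= k*sigma) <= 1/k^2 = 1/3^2 = 1/9

1/9


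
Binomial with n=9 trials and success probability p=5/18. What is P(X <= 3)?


P(X<=3) = P(X=0) + P(X=1) + P(X=2) + P(X=3)
= 10604499373/198359290368 + 4078653605/22039921152 + 1568712925/5509980288 + 4223457875/16529940864
= 77233770809/99179645184

77233770809/99179645184


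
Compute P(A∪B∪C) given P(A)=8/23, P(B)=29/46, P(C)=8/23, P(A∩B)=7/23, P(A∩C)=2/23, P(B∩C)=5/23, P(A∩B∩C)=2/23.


P(A∪B∪C) = P(A)+P(B)+P(C) - P(AB)-P(AC)-P(BC) + P(ABC)
= 8/23+29/46+8/23 - 7/23-2/23-5/23 + 2/23
= 37/46

37/46


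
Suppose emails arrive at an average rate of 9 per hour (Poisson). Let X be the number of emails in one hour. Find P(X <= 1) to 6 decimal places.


P(X<=1) = e^(-9)*9^0/0! + e^(-9)*9^1/1!
≈ 0.0001234098 + 0.0011106882
= 0.0012340980
≈ 0.001234

0.001234


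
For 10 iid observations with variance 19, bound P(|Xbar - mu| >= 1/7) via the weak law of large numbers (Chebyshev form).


Var(Xbar) = Var(X)/n = 19/10
Chebyshev: P(|Xbar-mu| >= 1/7) <= Var(Xbar)/(1/7)^2 = (19/10)/(1/49) = 931/10
Bound exceeds 1, so trivial bound: 1

1


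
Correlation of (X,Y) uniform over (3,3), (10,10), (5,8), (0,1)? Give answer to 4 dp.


Cov(X,Y) = 12.5000, Var(X) = 13.2500, Var(Y) = 13.2500
rho = Cov/(sqrt(VarX)*sqrt(VarY)) = 0.9434

0.9434


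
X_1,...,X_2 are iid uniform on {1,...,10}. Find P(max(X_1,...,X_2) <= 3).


P(max <= 3) = P(all X_i <= 3) = (P(X_1 <= 3))^2
= (3/10)^2 = 9/100

9/100


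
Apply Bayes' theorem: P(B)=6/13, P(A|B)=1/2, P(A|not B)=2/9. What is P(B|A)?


P(A) = P(A|B)P(B) + P(A|B')P(B') = 1/2*6/13 + 2/9*7/13 = 41/117
P(B|A) = P(A|B)P(B)/P(A) = (3/13)/(41/117) = 27/41

27/41


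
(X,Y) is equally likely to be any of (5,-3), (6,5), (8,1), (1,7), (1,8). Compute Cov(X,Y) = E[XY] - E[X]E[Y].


E[X]=21/5, E[Y]=18/5, E[XY]=38/5
Cov(X,Y) = E[XY] - E[X]E[Y] = 38/5 - 21/5*18/5 = -188/25

-188/25


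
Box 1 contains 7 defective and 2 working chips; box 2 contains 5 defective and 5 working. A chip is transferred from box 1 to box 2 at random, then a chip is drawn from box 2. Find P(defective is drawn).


P(transfer defective) = 7/9; P(transfer working) = 2/9
If defective transferred: Urn II has 6 defective of 11, so P(defective|defective moved) = 6/11
If working transferred: Urn II has 5 defective of 11, so P(defective|working moved) = 5/11
By total probability: P(defective) = 7/9*6/11 + 2/9*5/11 = 52/99

52/99


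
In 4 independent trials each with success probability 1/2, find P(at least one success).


P(at least one) = 1 - P(none)
P(none) = (1 - 1/2)^4 = (1/2)^4 = 1/16
P(at least one) = 1 - 1/16 = 15/16

15/16


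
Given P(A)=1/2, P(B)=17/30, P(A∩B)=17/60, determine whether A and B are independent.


P(A)*P(B) = 1/2*17/30 = 17/60
P(A∩B) = 17/60, which equals P(A)P(B), so independent

Yes, A and B are independent


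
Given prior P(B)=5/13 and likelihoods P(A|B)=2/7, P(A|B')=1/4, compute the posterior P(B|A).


P(A) = P(A|B)P(B) + P(A|B')P(B') = 2/7*5/13 + 1/4*8/13 = 24/91
P(B|A) = P(A|B)P(B)/P(A) = (10/91)/(24/91) = 5/12

5/12


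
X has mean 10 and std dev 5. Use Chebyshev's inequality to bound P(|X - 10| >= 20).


k = 20/5 = 4
Chebyshev: P(|X-mu| >= k*sigma) <= 1/k^2 = 1/4^2 = 1/16

1/16


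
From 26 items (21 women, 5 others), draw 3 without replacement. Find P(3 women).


P(X=3) = C(21,3)*C(5,0) / C(26,3)
= 1330*1 / 2600
= 1330/2600 = 133/260

133/260


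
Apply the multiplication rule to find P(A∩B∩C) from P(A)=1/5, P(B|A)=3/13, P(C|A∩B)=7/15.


P(A∩B∩C) = P(A) * P(B|A) * P(C|A∩B)
= 1/5 * 3/13 * 7/15
= 3/65 * 7/15 = 7/325

7/325


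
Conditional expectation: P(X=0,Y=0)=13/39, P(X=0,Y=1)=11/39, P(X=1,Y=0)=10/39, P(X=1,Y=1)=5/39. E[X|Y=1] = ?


P(Y=1) = 16/39
E[X|Y=1] = (0*11 + 1*5)/16 = 5/16

5/16


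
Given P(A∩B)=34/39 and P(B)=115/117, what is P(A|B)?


P(A|B) = P(A∩B)/P(B) = (102/117)/(115/117) = 102/115

102/115


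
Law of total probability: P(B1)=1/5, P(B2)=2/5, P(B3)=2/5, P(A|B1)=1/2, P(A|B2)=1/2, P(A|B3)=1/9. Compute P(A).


P(A) = P(A|B1)P(B1) + P(A|B2)P(B2) + P(A|B3)P(B3)
= 1/2*1/5 + 1/2*2/5 + 1/9*2/5
= 1/10 + 1/5 + 2/45 = 31/90

31/90


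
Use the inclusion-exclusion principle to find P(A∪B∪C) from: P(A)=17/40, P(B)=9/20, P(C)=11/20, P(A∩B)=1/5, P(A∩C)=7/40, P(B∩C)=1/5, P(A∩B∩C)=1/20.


P(A∪B∪C) = P(A)+P(B)+P(C) - P(AB)-P(AC)-P(BC) + P(ABC)
= 17/40+9/20+11/20 - 1/5-7/40-1/5 + 1/20
= 9/10

9/10


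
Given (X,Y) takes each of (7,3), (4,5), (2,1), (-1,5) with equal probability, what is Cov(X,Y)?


E[X]=3, E[Y]=7/2, E[XY]=19/2
Cov(X,Y) = E[XY] - E[X]E[Y] = 19/2 - 3*7/2 = -1

-1


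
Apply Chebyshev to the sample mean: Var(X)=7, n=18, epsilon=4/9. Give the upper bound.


Var(Xbar) = Var(X)/n = 7/18
Chebyshev: P(|Xbar-mu| >= 4/9) <= Var(Xbar)/(4/9)^2 = (7/18)/(16/81) = 63/32
Bound exceeds 1, so trivial bound: 1

1


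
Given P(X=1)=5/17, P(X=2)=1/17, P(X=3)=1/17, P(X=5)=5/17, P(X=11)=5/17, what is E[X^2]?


E[X^2] = sum(g(x)*P(x))
= 1*5/17 + 4*1/17 + 9*1/17 + 25*5/17 + 121*5/17
= 44

44


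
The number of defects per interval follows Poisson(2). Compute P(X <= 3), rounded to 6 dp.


P(X<=3) = e^(-2)*2^0/0! + e^(-2)*2^1/1! + e^(-2)*2^2/2! + e^(-2)*2^3/3!
≈ 0.1353352832 + 0.2706705665 + 0.2706705665 + 0.1804470443
= 0.8571234605
≈ 0.857123

0.857123


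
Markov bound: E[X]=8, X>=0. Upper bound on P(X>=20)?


Markov: P(X >= a) <= E[X]/a
P(X >= 20) <= 8/20 = 2/5

2/5


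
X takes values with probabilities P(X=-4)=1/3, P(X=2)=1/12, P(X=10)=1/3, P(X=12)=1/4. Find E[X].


E[X] = sum(x * P(x))
= -4*1/3 + 2*1/12 + 10*1/3 + 12*1/4
= 31/6

31/6


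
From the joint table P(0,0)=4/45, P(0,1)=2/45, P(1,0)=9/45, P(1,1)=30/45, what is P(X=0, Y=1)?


Read from table: P(X=0, Y=1) = 2/45

2/45


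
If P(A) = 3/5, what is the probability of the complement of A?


P(A') = 1 - P(A) = 1 - 3/5 = 2/5

2/5


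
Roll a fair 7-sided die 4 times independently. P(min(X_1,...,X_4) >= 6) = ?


P(min >= 6) = P(all X_i >= 6) = (P(X_1 >= 6))^4
= (2/7)^4 = 16/2401

16/2401


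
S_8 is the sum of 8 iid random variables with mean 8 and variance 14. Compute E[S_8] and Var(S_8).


E[S_n] = n*mu = 8*8 = 64
Var(S_n) = n*sigma^2 = 8*14 = 112

E[S_8]=64, Var(S_8)=112


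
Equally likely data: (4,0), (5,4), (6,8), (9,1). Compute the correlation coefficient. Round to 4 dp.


Cov(X,Y) = -0.2500, Var(X) = 3.5000, Var(Y) = 9.6875
rho = Cov/(sqrt(VarX)*sqrt(VarY)) = -0.0429

-0.0429


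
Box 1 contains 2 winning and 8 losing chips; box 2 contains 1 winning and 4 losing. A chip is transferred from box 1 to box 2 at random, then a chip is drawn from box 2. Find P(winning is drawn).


P(transfer winning) = 2/10 = 1/5; P(transfer losing) = 4/5
If winning transferred: Urn II has 2 winning of 6, so P(winning|winning moved) = 1/3
If losing transferred: Urn II has 1 winning of 6, so P(winning|losing moved) = 1/6
By total probability: P(winning) = 1/5*1/3 + 4/5*1/6 = 1/5

1/5


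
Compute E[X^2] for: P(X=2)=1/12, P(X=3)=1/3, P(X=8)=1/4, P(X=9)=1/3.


E[X^2] = sum(x^2 * P(x))
= 4*1/12 + 9*1/3 + 64*1/4 + 81*1/3
= 139/3

139/3


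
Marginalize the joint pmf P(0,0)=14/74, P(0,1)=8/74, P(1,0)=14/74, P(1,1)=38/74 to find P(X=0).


P(X=0) = P(0,0)+P(0,1) = 14/74 + 8/74 = 22/74 = 11/37

11/37


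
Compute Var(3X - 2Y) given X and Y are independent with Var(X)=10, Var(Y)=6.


Independence => Cov(X,Y)=0
Var(3X - 2Y) = 3^2*Var(X) + (-2)^2*Var(Y)
= 9*10 + 4*6 = 114

114


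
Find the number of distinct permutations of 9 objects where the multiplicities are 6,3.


9! = 362880
Denominator: 6!=720 * 3!=6
Coefficient = 362880 / 4320 = 84

84


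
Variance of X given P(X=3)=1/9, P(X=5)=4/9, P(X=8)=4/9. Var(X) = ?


E[X] = 55/9, E[X^2] = 365/9
Var(X) = E[X^2] - (E[X])^2 = 365/9 - (55/9)^2 = 260/81

260/81


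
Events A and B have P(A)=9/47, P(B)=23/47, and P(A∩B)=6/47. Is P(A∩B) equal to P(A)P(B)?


P(A)*P(B) = 9/47*23/47 = 207/2209
P(A∩B) = 6/47 != 207/2209, so not independent

No, A and B are not independent


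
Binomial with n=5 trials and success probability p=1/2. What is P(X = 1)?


P(X=1) = C(5,1) * p^1 * (1-p)^4
= 5 * 1/2 * 1/16
= 5/32

5/32


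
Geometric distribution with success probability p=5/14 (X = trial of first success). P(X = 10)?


P(X=10) = (1-p)^9 * p = (9/14)^9 * 5/14
= 387420489/20661046784 * 5/14 = 1937102445/289254654976

1937102445/289254654976


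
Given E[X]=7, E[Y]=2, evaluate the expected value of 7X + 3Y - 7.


E[7X + 3Y - 7] = 7*E[X] + 3*E[Y] - 7
= (7)*(7) + (3)*(2) + (-7)
= 49 + 6 - 7 = 48

48


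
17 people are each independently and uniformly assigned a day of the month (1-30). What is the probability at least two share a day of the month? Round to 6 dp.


P(all different) = prod((30-i)/30 for i=0..16) = 0.003299
P(at least one match) = 1 - 0.003299 = 0.996701

0.996701


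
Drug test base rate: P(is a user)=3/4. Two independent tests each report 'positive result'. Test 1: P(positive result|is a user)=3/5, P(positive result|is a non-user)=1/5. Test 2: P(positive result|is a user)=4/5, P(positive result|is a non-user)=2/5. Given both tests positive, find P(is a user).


After test 1: P(+) = 3/5*3/4 + 1/5*1/4 = 1/2
P(B|+) = (9/20)/(1/2) = 9/10
After test 2 (use post1 as new prior): P(+) = 4/5*9/10 + 2/5*1/10 = 19/25
P(B|+,+) = (18/25)/(19/25) = 18/19

18/19


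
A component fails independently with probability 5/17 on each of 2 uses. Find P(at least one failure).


P(at least one) = 1 - P(none)
P(none) = (1 - 5/17)^2 = (12/17)^2 = 144/289
P(at least one) = 1 - 144/289 = 145/289

145/289


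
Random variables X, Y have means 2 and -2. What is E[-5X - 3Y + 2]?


E[-5X - 3Y + 2] = -5*E[X] - 3*E[Y] + 2
= (-5)*(2) + (-3)*(-2) + (2)
= -10 + 6 + 2 = -2

-2


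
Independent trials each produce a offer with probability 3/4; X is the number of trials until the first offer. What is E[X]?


For geometric (trials until first success), E[X] = 1/p = 1/(3/4) = 4/3

4/3


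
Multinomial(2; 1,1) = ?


2! = 2
Denominator: 1!=1 * 1!=1
Coefficient = 2 / 1 = 2

2


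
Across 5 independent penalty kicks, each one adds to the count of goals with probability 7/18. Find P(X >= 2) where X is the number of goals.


P(X>=2) = P(X=2) + P(X=3) + P(X=4) + P(X=5)
= 326095/944784 + 207515/944784 + 132055/1889568 + 16807/1889568
= 608041/944784

608041/944784


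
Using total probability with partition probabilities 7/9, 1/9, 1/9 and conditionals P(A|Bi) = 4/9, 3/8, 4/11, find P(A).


P(A) = P(A|B1)P(B1) + P(A|B2)P(B2) + P(A|B3)P(B3)
= 4/9*7/9 + 3/8*1/9 + 4/11*1/9
= 28/81 + 1/24 + 4/99 = 3049/7128

3049/7128


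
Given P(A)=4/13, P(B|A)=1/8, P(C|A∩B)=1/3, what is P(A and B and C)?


P(A∩B∩C) = P(A) * P(B|A) * P(C|A∩B)
= 4/13 * 1/8 * 1/3
= 1/26 * 1/3 = 1/78

1/78


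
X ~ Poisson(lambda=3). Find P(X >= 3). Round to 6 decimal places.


P(X>=3) = 1 - P(X<=2) = 1 - (e^(-3)*3^0/0! + e^(-3)*3^1/1! + e^(-3)*3^2/2!)
≈ 1 - (0.0497870684 + 0.1493612051 + 0.2240418077)
= 1 - 0.4231900812 = 0.5768099188
≈ 0.576810

0.576810


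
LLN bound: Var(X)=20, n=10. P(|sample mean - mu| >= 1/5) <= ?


Var(Xbar) = Var(X)/n = 20/10
Chebyshev: P(|Xbar-mu| >= 1/5) <= Var(Xbar)/(1/5)^2 = 2/(1/25) = 50
Bound exceeds 1, so trivial bound: 1

1


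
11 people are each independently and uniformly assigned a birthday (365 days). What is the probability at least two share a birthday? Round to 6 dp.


P(all different) = prod((365-i)/365 for i=0..10) = 0.858859
P(at least one match) = 1 - 0.858859 = 0.141141

0.141141


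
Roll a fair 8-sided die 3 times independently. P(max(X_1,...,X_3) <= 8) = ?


P(max <= 8) = P(all X_i <= 8) = (P(X_1 <= 8))^3
= (8/8)^3 = 1^3 = 1

1


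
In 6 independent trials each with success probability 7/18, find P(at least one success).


P(at least one) = 1 - P(none)
P(none) = (1 - 7/18)^6 = (11/18)^6 = 1771561/34012224
P(at least one) = 1 - 1771561/34012224 = 32240663/34012224

32240663/34012224


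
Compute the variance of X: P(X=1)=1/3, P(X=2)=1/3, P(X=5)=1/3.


E[X] = 8/3, E[X^2] = 10
Var(X) = E[X^2] - (E[X])^2 = 10 - (8/3)^2 = 26/9

26/9


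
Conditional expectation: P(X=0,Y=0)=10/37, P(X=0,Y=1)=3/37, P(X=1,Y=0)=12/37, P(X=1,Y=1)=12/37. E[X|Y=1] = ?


P(Y=1) = 15/37
E[X|Y=1] = (0*3 + 1*12)/15 = 12/15 = 4/5

4/5


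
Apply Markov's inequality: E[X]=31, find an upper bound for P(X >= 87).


Markov: P(X >= a) <= E[X]/a
P(X >= 87) <= 31/87

31/87


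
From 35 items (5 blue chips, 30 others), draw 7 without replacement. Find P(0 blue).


P(X=0) = C(5,0)*C(30,7) / C(35,7)
= 1*2035800 / 6724520
= 2035800/6724520 = 1755/5797

1755/5797


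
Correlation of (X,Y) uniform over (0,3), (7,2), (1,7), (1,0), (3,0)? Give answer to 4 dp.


Cov(X,Y) = -1.5600, Var(X) = 6.2400, Var(Y) = 6.6400
rho = Cov/(sqrt(VarX)*sqrt(VarY)) = -0.2424

-0.2424


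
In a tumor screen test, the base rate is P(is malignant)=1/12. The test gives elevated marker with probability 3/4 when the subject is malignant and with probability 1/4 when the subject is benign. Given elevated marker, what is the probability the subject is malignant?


P(A) = P(A|B)P(B) + P(A|B')P(B') = 3/4*1/12 + 1/4*11/12 = 7/24
P(B|A) = P(A|B)P(B)/P(A) = (1/16)/(7/24) = 3/14

3/14


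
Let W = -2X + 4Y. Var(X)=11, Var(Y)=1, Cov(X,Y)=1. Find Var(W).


Var(-2X + 4Y) = (-2)^2*Var(X) + 4^2*Var(Y) + 2*(-2)*4*Cov(X,Y)
= 4*11 + 16*1 - 16*1
= 44 + 16 - 16 = 44

44


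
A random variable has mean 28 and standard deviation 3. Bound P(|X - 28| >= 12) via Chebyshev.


k = 12/3 = 4
Chebyshev: P(|X-mu| >= k*sigma) <= 1/k^2 = 1/4^2 = 1/16

1/16


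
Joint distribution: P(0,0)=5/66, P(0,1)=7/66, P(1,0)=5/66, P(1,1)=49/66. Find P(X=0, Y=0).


Read from table: P(X=0, Y=0) = 5/66

5/66


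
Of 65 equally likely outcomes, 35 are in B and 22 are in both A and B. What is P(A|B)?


P(A|B) = P(A∩B)/P(B) = (22/65)/(35/65) = 22/35

22/35


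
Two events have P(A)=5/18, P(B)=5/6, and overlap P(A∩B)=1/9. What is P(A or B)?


P(A∪B) = P(A) + P(B) - P(A∩B)
= 5/18 + 5/6 - 1/9 = 1

1


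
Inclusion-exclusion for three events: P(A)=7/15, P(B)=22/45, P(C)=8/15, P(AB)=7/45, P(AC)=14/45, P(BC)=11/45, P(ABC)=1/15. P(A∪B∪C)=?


P(A∪B∪C) = P(A)+P(B)+P(C) - P(AB)-P(AC)-P(BC) + P(ABC)
= 7/15+22/45+8/15 - 7/45-14/45-11/45 + 1/15
= 38/45

38/45


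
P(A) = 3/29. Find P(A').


P(A') = 1 - P(A) = 1 - 3/29 = 26/29

26/29


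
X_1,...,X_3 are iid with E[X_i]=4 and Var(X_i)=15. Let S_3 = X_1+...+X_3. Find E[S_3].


E[S_n] = n*E[X_1] = 3*4 = 12

12


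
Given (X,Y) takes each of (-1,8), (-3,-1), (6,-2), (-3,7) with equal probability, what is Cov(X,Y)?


E[X]=-1/4, E[Y]=3, E[XY]=-19/2
Cov(X,Y) = E[XY] - E[X]E[Y] = -19/2 + 1/4*3 = -35/4

-35/4


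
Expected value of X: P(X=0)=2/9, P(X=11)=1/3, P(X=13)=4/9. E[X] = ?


E[X] = sum(x * P(x))
= 0*2/9 + 11*1/3 + 13*4/9
= 85/9

85/9


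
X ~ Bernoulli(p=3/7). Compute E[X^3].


For Bernoulli: X in {0,1}
E[X^3] = 0^3*(1-3/7) + 1^3*3/7 = 3/7

3/7


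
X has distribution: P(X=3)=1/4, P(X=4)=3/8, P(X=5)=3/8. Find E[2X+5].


E[2X+5] = sum(g(x)*P(x))
= 11*1/4 + 13*3/8 + 15*3/8
= 53/4

53/4


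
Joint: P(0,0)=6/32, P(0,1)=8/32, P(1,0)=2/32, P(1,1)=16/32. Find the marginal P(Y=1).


P(Y=1) = P(0,1)+P(1,1) = 8/32 + 16/32 = 24/32 = 3/4

3/4


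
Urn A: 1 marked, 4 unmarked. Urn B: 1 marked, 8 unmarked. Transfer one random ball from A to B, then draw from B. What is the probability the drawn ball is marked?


P(transfer marked) = 1/5; P(transfer unmarked) = 4/5
If marked transferred: Urn II has 2 marked of 10, so P(marked|marked moved) = 1/5
If unmarked transferred: Urn II has 1 marked of 10, so P(marked|unmarked moved) = 1/10
By total probability: P(marked) = 1/5*1/5 + 4/5*1/10 = 3/25

3/25


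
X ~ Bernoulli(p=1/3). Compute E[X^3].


For Bernoulli: X in {0,1}
E[X^3] = 0^3*(1-1/3) + 1^3*1/3 = 1/3

1/3


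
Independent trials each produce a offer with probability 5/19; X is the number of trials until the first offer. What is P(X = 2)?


P(X=2) = (1-p)^1 * p = (14/19)^1 * 5/19
= 14/19 * 5/19 = 70/361

70/361


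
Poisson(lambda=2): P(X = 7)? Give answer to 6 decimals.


P(X=7) = e^(-2) * 2^7 / 7!
≈ 0.1353352832 * 128 / 5040
≈ 0.003437

0.003437


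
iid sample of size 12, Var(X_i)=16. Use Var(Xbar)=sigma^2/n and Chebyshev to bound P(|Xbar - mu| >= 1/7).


Var(Xbar) = Var(X)/n = 16/12
Chebyshev: P(|Xbar-mu| >= 1/7) <= Var(Xbar)/(1/7)^2 = (4/3)/(1/49) = 196/3
Bound exceeds 1, so trivial bound: 1

1


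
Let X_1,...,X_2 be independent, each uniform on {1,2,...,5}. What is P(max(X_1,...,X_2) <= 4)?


P(max <= 4) = P(all X_i <= 4) = (P(X_1 <= 4))^2
= (4/5)^2 = 16/25

16/25


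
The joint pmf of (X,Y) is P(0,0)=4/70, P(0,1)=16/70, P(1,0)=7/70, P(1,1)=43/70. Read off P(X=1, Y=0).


Read from table: P(X=1, Y=0) = 7/70 = 1/10

1/10


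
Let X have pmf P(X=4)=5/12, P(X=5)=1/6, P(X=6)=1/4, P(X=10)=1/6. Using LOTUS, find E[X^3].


E[X^3] = sum(g(x)*P(x))
= 64*5/12 + 125*1/6 + 216*1/4 + 1000*1/6
= 1609/6

1609/6


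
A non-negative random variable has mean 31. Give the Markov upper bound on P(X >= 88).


Markov: P(X >= a) <= E[X]/a
P(X >= 88) <= 31/88

31/88


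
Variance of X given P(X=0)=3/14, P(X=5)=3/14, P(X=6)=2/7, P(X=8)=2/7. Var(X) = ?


E[X] = 71/14, E[X^2] = 475/14
Var(X) = E[X^2] - (E[X])^2 = 475/14 - (71/14)^2 = 1609/196

1609/196


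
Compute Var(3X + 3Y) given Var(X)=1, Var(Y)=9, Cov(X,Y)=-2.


Var(3X + 3Y) = 3^2*Var(X) + 3^2*Var(Y) + 2*3*3*Cov(X,Y)
= 9*1 + 9*9 + 18*(-2)
= 9 + 81 - 36 = 54

54


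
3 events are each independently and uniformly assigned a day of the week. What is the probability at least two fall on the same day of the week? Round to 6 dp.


P(all different) = prod((7-i)/7 for i=0..2) = 0.612245
P(at least one match) = 1 - 0.612245 = 0.387755

0.387755


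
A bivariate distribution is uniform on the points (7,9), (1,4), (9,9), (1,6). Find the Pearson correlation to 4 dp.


Cov(X,Y) = 7.0000, Var(X) = 12.7500, Var(Y) = 4.5000
rho = Cov/(sqrt(VarX)*sqrt(VarY)) = 0.9241

0.9241


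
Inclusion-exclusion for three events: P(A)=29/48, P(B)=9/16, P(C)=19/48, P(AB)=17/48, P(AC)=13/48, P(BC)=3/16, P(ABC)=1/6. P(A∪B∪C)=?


P(A∪B∪C) = P(A)+P(B)+P(C) - P(AB)-P(AC)-P(BC) + P(ABC)
= 29/48+9/16+19/48 - 17/48-13/48-3/16 + 1/6
= 11/12

11/12


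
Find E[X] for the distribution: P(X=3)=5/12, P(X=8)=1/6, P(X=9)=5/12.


E[X] = sum(x * P(x))
= 3*5/12 + 8*1/6 + 9*5/12
= 19/3

19/3


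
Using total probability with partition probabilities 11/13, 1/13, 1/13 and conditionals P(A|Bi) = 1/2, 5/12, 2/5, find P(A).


P(A) = P(A|B1)P(B1) + P(A|B2)P(B2) + P(A|B3)P(B3)
= 1/2*11/13 + 5/12*1/13 + 2/5*1/13
= 11/26 + 5/156 + 2/65 = 379/780

379/780


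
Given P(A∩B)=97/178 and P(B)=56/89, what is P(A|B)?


P(A|B) = P(A∩B)/P(B) = (97/178)/(112/178) = 97/112

97/112


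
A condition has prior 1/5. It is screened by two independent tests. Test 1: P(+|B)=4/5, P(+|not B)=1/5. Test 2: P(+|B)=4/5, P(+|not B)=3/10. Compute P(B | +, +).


After test 1: P(+) = 4/5*1/5 + 1/5*4/5 = 8/25
P(B|+) = (4/25)/(8/25) = 1/2
After test 2 (use post1 as new prior): P(+) = 4/5*1/2 + 3/10*1/2 = 11/20
P(B|+,+) = (2/5)/(11/20) = 8/11

8/11


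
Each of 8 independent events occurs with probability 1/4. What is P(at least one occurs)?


P(at least one) = 1 - P(none)
P(none) = (1 - 1/4)^8 = (3/4)^8 = 6561/65536
P(at least one) = 1 - 6561/65536 = 58975/65536

58975/65536


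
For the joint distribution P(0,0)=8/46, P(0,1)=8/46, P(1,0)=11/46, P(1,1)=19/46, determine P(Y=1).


P(Y=1) = P(0,1)+P(1,1) = 8/46 + 19/46 = 27/46

27/46


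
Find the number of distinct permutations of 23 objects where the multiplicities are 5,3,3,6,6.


23! = 25852016738884976640000
Denominator: 5!=120 * 3!=6 * 3!=6 * 6!=720 * 6!=720
Coefficient = 25852016738884976640000 / 2239488000 = 11543717465280

11543717465280


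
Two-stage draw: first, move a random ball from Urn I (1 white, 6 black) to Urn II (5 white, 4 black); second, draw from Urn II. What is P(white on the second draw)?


P(transfer white) = 1/7; P(transfer black) = 6/7
If white transferred: Urn II has 6 white of 10, so P(white|white moved) = 3/5
If black transferred: Urn II has 5 white of 10, so P(white|black moved) = 1/2
By total probability: P(white) = 1/7*3/5 + 6/7*1/2 = 18/35

18/35


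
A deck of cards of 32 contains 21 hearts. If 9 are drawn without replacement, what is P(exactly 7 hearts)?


P(X=7) = C(21,7)*C(11,2) / C(32,9)
= 116280*55 / 28048800
= 6395400/28048800 = 10659/46748

10659/46748


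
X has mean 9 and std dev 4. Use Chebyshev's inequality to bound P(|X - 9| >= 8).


k = 8/4 = 2
Chebyshev: P(|X-mu| >= k*sigma) <= 1/k^2 = 1/2^2 = 1/4

1/4


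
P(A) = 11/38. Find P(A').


P(A') = 1 - P(A) = 1 - 11/38 = 27/38

27/38


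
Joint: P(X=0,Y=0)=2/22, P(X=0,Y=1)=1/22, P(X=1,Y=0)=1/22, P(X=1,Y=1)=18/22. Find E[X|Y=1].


P(Y=1) = 19/22
E[X|Y=1] = (0*1 + 1*18)/19 = 18/19

18/19


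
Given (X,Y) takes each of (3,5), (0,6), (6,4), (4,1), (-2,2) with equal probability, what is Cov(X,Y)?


E[X]=11/5, E[Y]=18/5, E[XY]=39/5
Cov(X,Y) = E[XY] - E[X]E[Y] = 39/5 - 11/5*18/5 = -3/25

-3/25


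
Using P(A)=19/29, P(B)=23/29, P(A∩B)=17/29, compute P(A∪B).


P(A∪B) = P(A) + P(B) - P(A∩B)
= 19/29 + 23/29 - 17/29 = 25/29

25/29


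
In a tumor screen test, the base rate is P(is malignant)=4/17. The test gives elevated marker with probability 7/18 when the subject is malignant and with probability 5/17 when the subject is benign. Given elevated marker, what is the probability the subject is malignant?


P(A) = P(A|B)P(B) + P(A|B')P(B') = 7/18*4/17 + 5/17*13/17 = 823/2601
P(B|A) = P(A|B)P(B)/P(A) = (14/153)/(823/2601) = 238/823

238/823


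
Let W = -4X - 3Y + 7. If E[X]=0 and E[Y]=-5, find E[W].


E[-4X - 3Y + 7] = -4*E[X] - 3*E[Y] + 7
= (-4)*(0) + (-3)*(-5) + (7)
= 0 + 15 + 7 = 22

22


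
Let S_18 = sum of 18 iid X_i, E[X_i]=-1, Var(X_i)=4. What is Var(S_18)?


By independence, Var(S_n) = n*Var(X_1) = 18*4 = 72

72


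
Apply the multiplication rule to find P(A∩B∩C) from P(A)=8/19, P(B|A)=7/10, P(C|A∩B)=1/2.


P(A∩B∩C) = P(A) * P(B|A) * P(C|A∩B)
= 8/19 * 7/10 * 1/2
= 28/95 * 1/2 = 14/95

14/95


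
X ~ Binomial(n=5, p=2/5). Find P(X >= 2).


P(X>=2) = P(X=2) + P(X=3) + P(X=4) + P(X=5)
= 216/625 + 144/625 + 48/625 + 32/3125
= 2072/3125

2072/3125


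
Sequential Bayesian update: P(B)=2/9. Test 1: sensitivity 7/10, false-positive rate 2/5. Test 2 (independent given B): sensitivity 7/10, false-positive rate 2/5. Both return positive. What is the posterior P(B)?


After test 1: P(+) = 7/10*2/9 + 2/5*7/9 = 7/15
P(B|+) = (7/45)/(7/15) = 1/3
After test 2 (use post1 as new prior): P(+) = 7/10*1/3 + 2/5*2/3 = 1/2
P(B|+,+) = (7/30)/(1/2) = 7/15

7/15
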